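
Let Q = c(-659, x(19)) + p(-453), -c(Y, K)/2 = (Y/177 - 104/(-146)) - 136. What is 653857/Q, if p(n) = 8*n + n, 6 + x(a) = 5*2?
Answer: -8448486297/49086599 ≈ -172.11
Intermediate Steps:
x(a) = 4 (x(a) = -6 + 5*2 = -6 + 10 = 4)
p(n) = 9*n
c(Y, K) = 19752/73 - 2*Y/177 (c(Y, K) = -2*((Y/177 - 104/(-146)) - 136) = -2*((Y*(1/177) - 104*(-1/146)) - 136) = -2*((Y/177 + 52/73) - 136) = -2*((52/73 + Y/177) - 136) = -2*(-9876/73 + Y/177) = 19752/73 - 2*Y/177)
Q = -49086599/12921 (Q = (19752/73 - 2/177*(-659)) + 9*(-453) = (19752/73 + 1318/177) - 4077 = 3592318/12921 - 4077 = -49086599/12921 ≈ -3799.0)
653857/Q = 653857/(-49086599/12921) = 653857*(-12921/49086599) = -8448486297/49086599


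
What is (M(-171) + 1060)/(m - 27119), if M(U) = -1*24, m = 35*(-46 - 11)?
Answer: -518/14557 ≈ -0.035584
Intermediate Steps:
m = -1995 (m = 35*(-57) = -1995)
M(U) = -24
(M(-171) + 1060)/(m - 27119) = (-24 + 1060)/(-1995 - 27119) = 1036/(-29114) = 1036*(-1/29114) = -518/14557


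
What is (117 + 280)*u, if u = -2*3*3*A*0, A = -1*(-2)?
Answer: 0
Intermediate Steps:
A = 2
u = 0 (u = -2*3*3*2*0 = -18*2*0 = -2*18*0 = -36*0 = 0)
(117 + 280)*u = (117 + 280)*0 = 397*0 = 0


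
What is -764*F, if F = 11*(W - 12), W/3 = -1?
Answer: 126060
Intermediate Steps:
W = -3 (W = 3*(-1) = -3)
F = -165 (F = 11*(-3 - 12) = 11*(-15) = -165)
-764*F = -764*(-165) = 126060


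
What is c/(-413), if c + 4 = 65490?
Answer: -65486/413 ≈ -158.56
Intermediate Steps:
c = 65486 (c = -4 + 65490 = 65486)
c/(-413) = 65486/(-413) = 65486*(-1/413) = -65486/413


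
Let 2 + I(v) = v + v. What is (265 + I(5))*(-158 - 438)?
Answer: -162708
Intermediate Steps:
I(v) = -2 + 2*v (I(v) = -2 + (v + v) = -2 + 2*v)
(265 + I(5))*(-158 - 438) = (265 + (-2 + 2*5))*(-158 - 438) = (265 + (-2 + 10))*(-596) = (265 + 8)*(-596) = 273*(-596) = -162708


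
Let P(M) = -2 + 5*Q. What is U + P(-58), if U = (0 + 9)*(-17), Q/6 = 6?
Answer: 25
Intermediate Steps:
Q = 36 (Q = 6*6 = 36)
P(M) = 178 (P(M) = -2 + 5*36 = -2 + 180 = 178)
U = -153 (U = 9*(-17) = -153)
U + P(-58) = -153 + 178 = 25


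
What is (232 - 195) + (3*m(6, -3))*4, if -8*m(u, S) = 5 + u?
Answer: 41/2 ≈ 20.500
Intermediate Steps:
m(u, S) = -5/8 - u/8 (m(u, S) = -(5 + u)/8 = -5/8 - u/8)
(232 - 195) + (3*m(6, -3))*4 = (232 - 195) + (3*(-5/8 - ⅛*6))*4 = 37 + (3*(-5/8 - ¾))*4 = 37 + (3*(-11/8))*4 = 37 - 33/8*4 = 37 - 33/2 = 41/2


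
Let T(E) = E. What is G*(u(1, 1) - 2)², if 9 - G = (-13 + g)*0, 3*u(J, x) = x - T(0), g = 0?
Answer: 25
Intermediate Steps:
u(J, x) = x/3 (u(J, x) = (x - 1*0)/3 = (x + 0)/3 = x/3)
G = 9 (G = 9 - (-13 + 0)*0 = 9 - (-13)*0 = 9 - 1*0 = 9 + 0 = 9)
G*(u(1, 1) - 2)² = 9*((⅓)*1 - 2)² = 9*(⅓ - 2)² = 9*(-5/3)² = 9*(25/9) = 25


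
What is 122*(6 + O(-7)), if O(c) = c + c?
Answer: -976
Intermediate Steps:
O(c) = 2*c
122*(6 + O(-7)) = 122*(6 + 2*(-7)) = 122*(6 - 14) = 122*(-8) = -976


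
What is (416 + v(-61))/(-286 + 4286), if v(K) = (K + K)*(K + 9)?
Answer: 169/100 ≈ 1.6900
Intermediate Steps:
v(K) = 2*K*(9 + K) (v(K) = (2*K)*(9 + K) = 2*K*(9 + K))
(416 + v(-61))/(-286 + 4286) = (416 + 2*(-61)*(9 - 61))/(-286 + 4286) = (416 + 2*(-61)*(-52))/4000 = (416 + 6344)*(1/4000) = 6760*(1/4000) = 169/100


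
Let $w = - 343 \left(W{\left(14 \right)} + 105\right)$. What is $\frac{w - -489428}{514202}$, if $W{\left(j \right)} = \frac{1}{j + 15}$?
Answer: $\frac{6574317}{7455929} \approx 0.88176$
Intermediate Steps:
$W{\left(j \right)} = \frac{1}{15 + j}$
$w = - \frac{1044778}{29}$ ($w = - 343 \left(\frac{1}{15 + 14} + 105\right) = - 343 \left(\frac{1}{29} + 105\right) = \left(-343\right) \frac{3046}{29} = - \frac{1044778}{29} \approx -36027.0$)
$\frac{w - -489428}{514202} = \frac{- \frac{1044778}{29} - -489428}{514202} = \left(- \frac{1044778}{29} + 489428\right) \frac{1}{514202} = \frac{13148634}{29} \cdot \frac{1}{514202} = \frac{6574317}{7455929}$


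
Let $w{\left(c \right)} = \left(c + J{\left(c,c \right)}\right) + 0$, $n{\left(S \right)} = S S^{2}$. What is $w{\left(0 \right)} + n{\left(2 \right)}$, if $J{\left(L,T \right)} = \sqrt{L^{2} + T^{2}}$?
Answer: $8$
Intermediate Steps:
$n{\left(S \right)} = S^{3}$
$w{\left(c \right)} = c + \sqrt{2} \sqrt{c^{2}}$ ($w{\left(c \right)} = \left(c + \sqrt{c^{2} + c^{2}}\right) + 0 = \left(c + \sqrt{2 c^{2}}\right) + 0 = \left(c + \sqrt{2} \sqrt{c^{2}}\right) + 0 = c + \sqrt{2} \sqrt{c^{2}}$)
$w{\left(0 \right)} + n{\left(2 \right)} = \left(0 + \sqrt{2} \sqrt{0^{2}}\right) + 2^{3} = \left(0 + \sqrt{2} \sqrt{0}\right) + 8 = \left(0 + \sqrt{2} \cdot 0\right) + 8 = \left(0 + 0\right) + 8 = 0 + 8 = 8$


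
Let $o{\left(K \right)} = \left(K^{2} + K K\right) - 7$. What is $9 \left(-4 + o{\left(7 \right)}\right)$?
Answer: $783$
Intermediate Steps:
$o{\left(K \right)} = -7 + 2 K^{2}$ ($o{\left(K \right)} = \left(K^{2} + K^{2}\right) - 7 = 2 K^{2} - 7 = -7 + 2 K^{2}$)
$9 \left(-4 + o{\left(7 \right)}\right) = 9 \left(-4 - \left(7 - 2 \cdot 7^{2}\right)\right) = 9 \left(-4 + \left(-7 + 2 \cdot 49\right)\right) = 9 \left(-4 + \left(-7 + 98\right)\right) = 9 \left(-4 + 91\right) = 9 \cdot 87 = 783$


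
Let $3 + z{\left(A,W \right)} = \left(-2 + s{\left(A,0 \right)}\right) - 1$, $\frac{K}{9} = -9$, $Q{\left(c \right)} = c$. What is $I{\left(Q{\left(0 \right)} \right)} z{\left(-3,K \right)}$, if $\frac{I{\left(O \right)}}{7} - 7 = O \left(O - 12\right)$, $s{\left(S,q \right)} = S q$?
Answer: $-294$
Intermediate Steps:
$K = -81$ ($K = 9 \left(-9\right) = -81$)
$z{\left(A,W \right)} = -6$ ($z{\left(A,W \right)} = -3 + \left(\left(-2 + A 0\right) - 1\right) = -3 + \left(\left(-2 + 0\right) - 1\right) = -3 - 3 = -6$)
$I{\left(O \right)} = 49 + 7 O \left(-12 + O\right)$ ($I{\left(O \right)} = 49 + 7 O \left(O - 12\right) = 49 + 7 O \left(-12 + O\right)$)
$I{\left(Q{\left(0 \right)} \right)} z{\left(-3,K \right)} = \left(49 - 0 + 7 \cdot 0^{2}\right) \left(-6\right) = \left(49 + 0 + 7 \cdot 0\right) \left(-6\right) = \left(49 + 0 + 0\right) \left(-6\right) = 49 \left(-6\right) = -294$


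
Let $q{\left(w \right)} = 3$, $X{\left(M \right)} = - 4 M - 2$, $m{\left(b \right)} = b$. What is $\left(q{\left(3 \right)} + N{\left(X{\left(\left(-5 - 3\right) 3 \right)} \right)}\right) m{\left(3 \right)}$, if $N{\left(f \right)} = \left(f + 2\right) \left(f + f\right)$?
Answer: $54153$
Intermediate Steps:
$X{\left(M \right)} = -2 - 4 M$
$N{\left(f \right)} = 2 f \left(2 + f\right)$ ($N{\left(f \right)} = \left(2 + f\right) 2 f = 2 f \left(2 + f\right)$)
$\left(q{\left(3 \right)} + N{\left(X{\left(\left(-5 - 3\right) 3 \right)} \right)}\right) m{\left(3 \right)} = \left(3 + 2 \left(-2 - 4 \left(-5 - 3\right) 3\right) \left(2 - \left(2 + 4 \left(-5 - 3\right) 3\right)\right)\right) 3 = \left(3 + 2 \left(-2 - 4 \left(\left(-8\right) 3\right)\right) \left(2 - \left(2 + 4 \left(\left(-8\right) 3\right)\right)\right)\right) 3 = \left(3 + 2 \left(-2 - -96\right) \left(2 - -94\right)\right) 3 = \left(3 + 2 \left(-2 + 96\right) \left(2 + \left(-2 + 96\right)\right)\right) 3 = \left(3 + 2 \cdot 94 \left(2 + 94\right)\right) 3 = \left(3 + 2 \cdot 94 \cdot 96\right) 3 = \left(3 + 18048\right) 3 = 18051 \cdot 3 = 54153$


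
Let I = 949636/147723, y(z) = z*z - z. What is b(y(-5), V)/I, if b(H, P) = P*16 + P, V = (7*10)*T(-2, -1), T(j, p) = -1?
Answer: -87895185/474818 ≈ -185.11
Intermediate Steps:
y(z) = z² - z
V = -70 (V = (7*10)*(-1) = 70*(-1) = -70)
b(H, P) = 17*P (b(H, P) = 16*P + P = 17*P)
I = 949636/147723 (I = 949636*(1/147723) = 949636/147723 ≈ 6.4285)
b(y(-5), V)/I = (17*(-70))/(949636/147723) = -1190*147723/949636 = -87895185/474818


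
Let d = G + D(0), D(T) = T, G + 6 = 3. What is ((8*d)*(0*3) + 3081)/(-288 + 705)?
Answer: 1027/139 ≈ 7.3885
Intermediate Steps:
G = -3 (G = -6 + 3 = -3)
d = -3 (d = -3 + 0 = -3)
((8*d)*(0*3) + 3081)/(-288 + 705) = ((8*(-3))*(0*3) + 3081)/(-288 + 705) = (-24*0 + 3081)/417 = (0 + 3081)*(1/417) = 3081*(1/417) = 1027/139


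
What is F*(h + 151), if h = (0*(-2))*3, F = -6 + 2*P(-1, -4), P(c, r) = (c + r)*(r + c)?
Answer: 6644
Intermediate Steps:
P(c, r) = (c + r)**2 (P(c, r) = (c + r)*(c + r) = (c + r)**2)
F = 44 (F = -6 + 2*(-1 - 4)**2 = -6 + 2*(-5)**2 = -6 + 2*25 = -6 + 50 = 44)
h = 0 (h = 0*3 = 0)
F*(h + 151) = 44*(0 + 151) = 44*151 = 6644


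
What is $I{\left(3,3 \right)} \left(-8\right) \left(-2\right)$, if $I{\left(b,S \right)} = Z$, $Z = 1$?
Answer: $16$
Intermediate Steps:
$I{\left(b,S \right)} = 1$
$I{\left(3,3 \right)} \left(-8\right) \left(-2\right) = 1 \left(-8\right) \left(-2\right) = \left(-8\right) \left(-2\right) = 16$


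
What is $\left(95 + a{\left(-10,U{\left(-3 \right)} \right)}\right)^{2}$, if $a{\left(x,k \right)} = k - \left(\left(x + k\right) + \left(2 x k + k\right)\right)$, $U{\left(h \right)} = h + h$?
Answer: $81$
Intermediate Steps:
$U{\left(h \right)} = 2 h$
$a{\left(x,k \right)} = - k - x - 2 k x$ ($a{\left(x,k \right)} = k - \left(\left(k + x\right) + \left(2 k x + k\right)\right) = k - \left(\left(k + x\right) + \left(k + 2 k x\right)\right) = k - \left(x + 2 k + 2 k x\right) = - k - x - 2 k x$)
$\left(95 + a{\left(-10,U{\left(-3 \right)} \right)}\right)^{2} = \left(95 - \left(-10 - 6 + 2 \cdot 2 \left(-3\right) \left(-10\right)\right)\right)^{2} = \left(95 - \left(-16 + 120\right)\right)^{2} = \left(95 + \left(6 + 10 - 120\right)\right)^{2} = \left(95 - 104\right)^{2} = \left(-9\right)^{2} = 81$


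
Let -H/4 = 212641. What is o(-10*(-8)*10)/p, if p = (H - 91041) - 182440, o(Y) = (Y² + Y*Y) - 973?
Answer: -1279027/1124045 ≈ -1.1379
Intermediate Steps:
H = -850564 (H = -4*212641 = -850564)
o(Y) = -973 + 2*Y² (o(Y) = (Y² + Y²) - 973 = 2*Y² - 973 = -973 + 2*Y²)
p = -1124045 (p = (-850564 - 91041) - 182440 = -941605 - 182440 = -1124045)
o(-10*(-8)*10)/p = (-973 + 2*(-10*(-8)*10)²)/(-1124045) = (-973 + 2*(80*10)²)*(-1/1124045) = (-973 + 2*800²)*(-1/1124045) = (-973 + 2*640000)*(-1/1124045) = (-973 + 1280000)*(-1/1124045) = 1279027*(-1/1124045) = -1279027/1124045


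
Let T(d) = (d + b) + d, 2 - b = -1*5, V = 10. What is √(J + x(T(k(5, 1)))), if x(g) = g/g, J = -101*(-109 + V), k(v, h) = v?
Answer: 100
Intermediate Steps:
b = 7 (b = 2 - (-1)*5 = 2 - 1*(-5) = 2 + 5 = 7)
J = 9999 (J = -101*(-109 + 10) = -101*(-99) = 9999)
T(d) = 7 + 2*d (T(d) = (d + 7) + d = (7 + d) + d = 7 + 2*d)
x(g) = 1
√(J + x(T(k(5, 1)))) = √(9999 + 1) = √10000 = 100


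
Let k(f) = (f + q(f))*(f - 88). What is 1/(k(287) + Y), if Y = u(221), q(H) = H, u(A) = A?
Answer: 1/114447 ≈ 8.7377e-6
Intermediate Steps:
Y = 221
k(f) = 2*f*(-88 + f) (k(f) = (f + f)*(f - 88) = (2*f)*(-88 + f) = 2*f*(-88 + f))
1/(k(287) + Y) = 1/(2*287*(-88 + 287) + 221) = 1/(2*287*199 + 221) = 1/(114226 + 221) = 1/114447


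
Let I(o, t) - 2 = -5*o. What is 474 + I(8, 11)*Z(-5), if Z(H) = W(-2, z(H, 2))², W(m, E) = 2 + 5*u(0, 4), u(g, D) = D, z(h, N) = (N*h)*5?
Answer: -17918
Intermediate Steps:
z(h, N) = 5*N*h
I(o, t) = 2 - 5*o
W(m, E) = 22 (W(m, E) = 2 + 5*4 = 2 + 20 = 22)
Z(H) = 484 (Z(H) = 22² = 484)
474 + I(8, 11)*Z(-5) = 474 + (2 - 5*8)*484 = 474 + (2 - 40)*484 = 474 - 38*484 = 474 - 18392 = -17918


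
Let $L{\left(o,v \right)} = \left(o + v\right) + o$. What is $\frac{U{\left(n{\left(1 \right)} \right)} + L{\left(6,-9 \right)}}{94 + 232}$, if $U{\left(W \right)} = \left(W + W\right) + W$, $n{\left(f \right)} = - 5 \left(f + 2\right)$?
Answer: $- \frac{21}{163} \approx -0.12883$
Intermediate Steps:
$L{\left(o,v \right)} = v + 2 o$
$n{\left(f \right)} = -10 - 5 f$ ($n{\left(f \right)} = - 5 \left(2 + f\right) = -10 - 5 f$)
$U{\left(W \right)} = 3 W$ ($U{\left(W \right)} = 2 W + W = 3 W$)
$\frac{U{\left(n{\left(1 \right)} \right)} + L{\left(6,-9 \right)}}{94 + 232} = \frac{3 \left(-10 - 5\right) + \left(-9 + 2 \cdot 6\right)}{94 + 232} = \frac{3 \left(-10 - 5\right) + \left(-9 + 12\right)}{326} = \left(3 \left(-15\right) + 3\right) \frac{1}{326} = \left(-45 + 3\right) \frac{1}{326} = \left(-42\right) \frac{1}{326} = - \frac{21}{163}$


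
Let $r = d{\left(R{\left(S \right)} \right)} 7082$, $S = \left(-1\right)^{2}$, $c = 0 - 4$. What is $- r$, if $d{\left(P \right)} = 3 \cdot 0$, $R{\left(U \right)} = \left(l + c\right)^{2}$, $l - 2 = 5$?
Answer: $0$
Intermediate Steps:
$c = -4$
$l = 7$ ($l = 2 + 5 = 7$)
$S = 1$
$R{\left(U \right)} = 9$ ($R{\left(U \right)} = \left(7 - 4\right)^{2} = 3^{2} = 9$)
$d{\left(P \right)} = 0$
$r = 0$ ($r = 0 \cdot 7082 = 0$)
$- r = \left(-1\right) 0 = 0$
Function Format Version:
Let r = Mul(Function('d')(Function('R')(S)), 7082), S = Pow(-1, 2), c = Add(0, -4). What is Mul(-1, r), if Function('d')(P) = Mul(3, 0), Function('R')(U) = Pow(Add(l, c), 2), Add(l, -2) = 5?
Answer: 0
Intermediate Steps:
c = -4
l = 7 (l = Add(2, 5) = 7)
S = 1
Function('R')(U) = 9 (Function('R')(U) = Pow(Add(7, -4), 2) = Pow(3, 2) = 9)
Function('d')(P) = 0
r = 0 (r = Mul(0, 7082) = 0)
Mul(-1, r) = Mul(-1, 0) = 0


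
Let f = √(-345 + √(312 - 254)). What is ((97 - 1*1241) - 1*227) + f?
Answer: -1371 + I*√(345 - √58) ≈ -1371.0 + 18.368*I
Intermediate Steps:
f = √(-345 + √58) ≈ 18.368*I
((97 - 1*1241) - 1*227) + f = ((97 - 1*1241) - 1*227) + √(-345 + √58) = ((97 - 1241) - 227) + √(-345 + √58) = (-1144 - 227) + √(-345 + √58) = -1371 + √(-345 + √58)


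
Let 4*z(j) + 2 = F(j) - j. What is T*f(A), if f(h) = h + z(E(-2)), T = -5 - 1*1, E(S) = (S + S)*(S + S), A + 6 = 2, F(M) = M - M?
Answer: 51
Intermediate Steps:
F(M) = 0
A = -4 (A = -6 + 2 = -4)
E(S) = 4*S² (E(S) = (2*S)*(2*S) = 4*S²)
z(j) = -½ - j/4 (z(j) = -½ + (0 - j)/4 = -½ + (-j)/4 = -½ - j/4)
T = -6 (T = -5 - 1 = -6)
f(h) = -9/2 + h (f(h) = h + (-½ - (-2)²) = h + (-½ - 4) = h - 9/2 = -9/2 + h)
T*f(A) = -6*(-9/2 - 4) = -6*(-17/2) = 51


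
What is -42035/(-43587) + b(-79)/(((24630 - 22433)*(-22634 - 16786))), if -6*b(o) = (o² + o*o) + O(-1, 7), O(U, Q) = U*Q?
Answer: 485408387405/503317918584 ≈ 0.96442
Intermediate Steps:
O(U, Q) = Q*U
b(o) = 7/6 - o²/3 (b(o) = -((o² + o*o) + 7*(-1))/6 = -((o² + o²) - 7)/6 = -(2*o² - 7)/6 = -(-7 + 2*o²)/6 = 7/6 - o²/3)
-42035/(-43587) + b(-79)/(((24630 - 22433)*(-22634 - 16786))) = -42035/(-43587) + (7/6 - ⅓*(-79)²)/(((24630 - 22433)*(-22634 - 16786))) = -42035*(-1/43587) + (7/6 - ⅓*6241)/((2197*(-39420))) = 42035/43587 + (7/6 - 6241/3)/(-86605740) = 42035/43587 - 12475/6*(-1/86605740) = 42035/43587 + 2495/103926888 = 485408387405/503317918584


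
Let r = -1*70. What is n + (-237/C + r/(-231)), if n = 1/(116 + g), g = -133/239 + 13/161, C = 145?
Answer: -28136616703/21270559530 ≈ -1.3228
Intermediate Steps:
g = -18306/38479 (g = -133*1/239 + 13*(1/161) = -133/239 + 13/161 = -18306/38479 ≈ -0.47574)
r = -70
n = 38479/4445258 (n = 1/(116 - 18306/38479) = 1/(4445258/38479) = 38479/4445258 ≈ 0.0086562)
n + (-237/C + r/(-231)) = 38479/4445258 + (-237/145 - 70/(-231)) = 38479/4445258 + (-237*1/145 - 70*(-1/231)) = 38479/4445258 + (-237/145 + 10/33) = 38479/4445258 - 6371/4785 = -28136616703/21270559530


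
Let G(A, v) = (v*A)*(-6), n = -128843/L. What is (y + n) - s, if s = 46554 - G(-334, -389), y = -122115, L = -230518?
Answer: -218582801707/230518 ≈ -9.4822e+5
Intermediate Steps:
n = 128843/230518 (n = -128843/(-230518) = -128843*(-1/230518) = 128843/230518 ≈ 0.55893)
G(A, v) = -6*A*v (G(A, v) = (A*v)*(-6) = -6*A*v)
s = 826110 (s = 46554 - (-6)*(-334)*(-389) = 46554 - 1*(-779556) = 46554 + 779556 = 826110)
(y + n) - s = (-122115 + 128843/230518) - 1*826110 = -28149576727/230518 - 826110 = -218582801707/230518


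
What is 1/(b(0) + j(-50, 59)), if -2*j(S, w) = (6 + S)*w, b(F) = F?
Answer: 1/1298 ≈ 0.00077042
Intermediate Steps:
j(S, w) = -w*(6 + S)/2 (j(S, w) = -(6 + S)*w/2 = -w*(6 + S)/2)
1/(b(0) + j(-50, 59)) = 1/(0 - ½*59*(6 - 50)) = 1/(0 - ½*59*(-44)) = 1/(0 + 1298) = 1/1298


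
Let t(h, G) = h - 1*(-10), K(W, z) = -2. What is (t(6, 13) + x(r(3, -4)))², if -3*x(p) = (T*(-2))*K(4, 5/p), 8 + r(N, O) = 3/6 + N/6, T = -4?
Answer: 4096/9 ≈ 455.11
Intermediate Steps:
t(h, G) = 10 + h (t(h, G) = h + 10 = 10 + h)
r(N, O) = -15/2 + N/6 (r(N, O) = -8 + (3/6 + N/6) = -8 + (3*(⅙) + N*(⅙)) = -8 + (½ + N/6) = -15/2 + N/6)
x(p) = 16/3 (x(p) = -(-4*(-2))*(-2)/3 = -8*(-2)/3 = -⅓*(-16) = 16/3)
(t(6, 13) + x(r(3, -4)))² = ((10 + 6) + 16/3)² = (16 + 16/3)² = (64/3)² = 4096/9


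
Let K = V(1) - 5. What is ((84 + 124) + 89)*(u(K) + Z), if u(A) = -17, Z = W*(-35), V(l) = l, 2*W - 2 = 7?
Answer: -103653/2 ≈ -51827.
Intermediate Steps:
W = 9/2 (W = 1 + (1/2)*7 = 1 + 7/2 = 9/2 ≈ 4.5000)
Z = -315/2 (Z = (9/2)*(-35) = -315/2 ≈ -157.50)
K = -4 (K = 1 - 5 = -4)
((84 + 124) + 89)*(u(K) + Z) = ((84 + 124) + 89)*(-17 - 315/2) = (208 + 89)*(-349/2) = 297*(-349/2) = -103653/2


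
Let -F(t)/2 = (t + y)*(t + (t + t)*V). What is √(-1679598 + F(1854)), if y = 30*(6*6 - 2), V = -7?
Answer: 3*√15206522 ≈ 11699.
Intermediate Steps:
y = 1020 (y = 30*(36 - 2) = 30*34 = 1020)
F(t) = 26*t*(1020 + t) (F(t) = -2*(t + 1020)*(t + (t + t)*(-7)) = -2*(1020 + t)*(t + (2*t)*(-7)) = -2*(1020 + t)*(t - 14*t) = -2*(1020 + t)*(-13*t) = -(-26)*t*(1020 + t) = 26*t*(1020 + t))
√(-1679598 + F(1854)) = √(-1679598 + 26*1854*(1020 + 1854)) = √(-1679598 + 26*1854*2874) = √(-1679598 + 138538296) = √136858698 = 3*√15206522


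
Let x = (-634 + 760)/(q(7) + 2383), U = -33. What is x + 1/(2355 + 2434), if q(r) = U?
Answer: 302882/5627075 ≈ 0.053826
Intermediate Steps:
q(r) = -33
x = 63/1175 (x = (-634 + 760)/(-33 + 2383) = 126/2350 = 126*(1/2350) = 63/1175 ≈ 0.053617)
x + 1/(2355 + 2434) = 63/1175 + 1/(2355 + 2434) = 63/1175 + 1/4789 = 302882/5627075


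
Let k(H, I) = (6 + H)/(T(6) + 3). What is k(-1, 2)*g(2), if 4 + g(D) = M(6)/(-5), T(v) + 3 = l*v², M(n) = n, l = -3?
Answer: 13/54 ≈ 0.24074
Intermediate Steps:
T(v) = -3 - 3*v²
k(H, I) = -1/18 - H/108 (k(H, I) = (6 + H)/((-3 - 3*6²) + 3) = (6 + H)/((-3 - 3*36) + 3) = (6 + H)/((-3 - 108) + 3) = (6 + H)/(-111 + 3) = (6 + H)/(-108) = (6 + H)*(-1/108) = -1/18 - H/108)
g(D) = -26/5 (g(D) = -4 + 6/(-5) = -4 + 6*(-⅕) = -4 - 6/5 = -26/5)
k(-1, 2)*g(2) = (-1/18 - 1/108*(-1))*(-26/5) = (-1/18 + 1/108)*(-26/5) = -5/108*(-26/5) = 13/54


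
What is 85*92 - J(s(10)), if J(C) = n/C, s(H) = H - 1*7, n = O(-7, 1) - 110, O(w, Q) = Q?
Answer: 23569/3 ≈ 7856.3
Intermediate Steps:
n = -109 (n = 1 - 110 = -109)
s(H) = -7 + H (s(H) = H - 7 = -7 + H)
J(C) = -109/C
85*92 - J(s(10)) = 85*92 - (-109)/(-7 + 10) = 7820 - (-109)/3 = 7820 - 1*(-109/3) = 7820 + 109/3 = 23569/3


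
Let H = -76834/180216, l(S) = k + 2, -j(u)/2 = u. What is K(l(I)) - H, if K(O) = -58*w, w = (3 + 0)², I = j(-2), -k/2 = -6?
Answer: -46997959/90108 ≈ -521.57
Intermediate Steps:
k = 12 (k = -2*(-6) = 12)
j(u) = -2*u
I = 4 (I = -2*(-2) = 4)
w = 9 (w = 3² = 9)
l(S) = 14 (l(S) = 12 + 2 = 14)
H = -38417/90108 (H = -76834*1/180216 = -38417/90108 ≈ -0.42634)
K(O) = -522 (K(O) = -58*9 = -522)
K(l(I)) - H = -522 - 1*(-38417/90108) = -522 + 38417/90108 = -46997959/90108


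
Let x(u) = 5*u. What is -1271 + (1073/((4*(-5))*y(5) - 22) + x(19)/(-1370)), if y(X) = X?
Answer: -10695827/8357 ≈ -1279.9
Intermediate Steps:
-1271 + (1073/((4*(-5))*y(5) - 22) + x(19)/(-1370)) = -1271 + (1073/((4*(-5))*5 - 22) + (5*19)/(-1370)) = -1271 + (1073/(-20*5 - 22) + 95*(-1/1370)) = -1271 + (1073/(-100 - 22) - 19/274) = -1271 + (1073/(-122) - 19/274) = -1271 + (1073*(-1/122) - 19/274) = -1271 + (-1073/122 - 19/274) = -1271 - 74080/8357 = -10695827/8357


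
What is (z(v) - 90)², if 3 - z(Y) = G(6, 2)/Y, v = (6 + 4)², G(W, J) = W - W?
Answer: 7569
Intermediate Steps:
G(W, J) = 0
v = 100 (v = 10² = 100)
z(Y) = 3 (z(Y) = 3 - 0/Y = 3 - 1*0 = 3 + 0 = 3)
(z(v) - 90)² = (3 - 90)² = (-87)² = 7569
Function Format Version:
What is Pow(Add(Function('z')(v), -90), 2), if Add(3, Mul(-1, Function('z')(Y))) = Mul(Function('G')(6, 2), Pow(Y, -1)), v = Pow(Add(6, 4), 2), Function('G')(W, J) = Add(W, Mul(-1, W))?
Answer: 7569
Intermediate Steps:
Function('G')(W, J) = 0
v = 100 (v = Pow(10, 2) = 100)
Function('z')(Y) = 3 (Function('z')(Y) = Add(3, Mul(-1, Mul(0, Pow(Y, -1)))) = Add(3, Mul(-1, 0)) = Add(3, 0) = 3)
Pow(Add(Function('z')(v), -90), 2) = Pow(Add(3, -90), 2) = Pow(-87, 2) = 7569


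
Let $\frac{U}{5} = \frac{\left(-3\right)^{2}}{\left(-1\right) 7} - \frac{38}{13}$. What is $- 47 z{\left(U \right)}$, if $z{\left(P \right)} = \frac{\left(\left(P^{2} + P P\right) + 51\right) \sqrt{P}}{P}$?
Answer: $\frac{364568707 i \sqrt{174265}}{15858115} \approx 9596.9 i$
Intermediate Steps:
$U = - \frac{1915}{91}$ ($U = 5 \left(\frac{\left(-3\right)^{2}}{\left(-1\right) 7} - \frac{38}{13}\right) = 5 \left(\frac{9}{-7} - \frac{38}{13}\right) = 5 \left(9 \left(- \frac{1}{7}\right) - \frac{38}{13}\right) = 5 \left(- \frac{9}{7} - \frac{38}{13}\right) = 5 \left(- \frac{383}{91}\right) = - \frac{1915}{91} \approx -21.044$)
$z{\left(P \right)} = \frac{51 + 2 P^{2}}{\sqrt{P}}$ ($z{\left(P \right)} = \frac{\left(\left(P^{2} + P^{2}\right) + 51\right) \sqrt{P}}{P} = \frac{\left(2 P^{2} + 51\right) \sqrt{P}}{P} = \frac{\left(51 + 2 P^{2}\right) \sqrt{P}}{P} = \frac{\sqrt{P} \left(51 + 2 P^{2}\right)}{P} = \frac{51 + 2 P^{2}}{\sqrt{P}}$)
$- 47 z{\left(U \right)} = - 47 \frac{51 + 2 \left(- \frac{1915}{91}\right)^{2}}{\frac{1}{91} i \sqrt{174265}} = - 47 - \frac{i \sqrt{174265}}{1915} \left(51 + 2 \cdot \frac{3667225}{8281}\right) = - 47 - \frac{i \sqrt{174265}}{1915} \left(51 + \frac{7334450}{8281}\right) = - 47 - \frac{i \sqrt{174265}}{1915} \cdot \frac{7756781}{8281} = - 47 \left(- \frac{7756781 i \sqrt{174265}}{15858115}\right) = \frac{364568707 i \sqrt{174265}}{15858115}$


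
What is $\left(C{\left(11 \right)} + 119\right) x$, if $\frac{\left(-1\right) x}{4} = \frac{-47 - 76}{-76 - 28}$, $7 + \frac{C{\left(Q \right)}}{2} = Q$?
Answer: $- \frac{15621}{26} \approx -600.81$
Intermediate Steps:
$C{\left(Q \right)} = -14 + 2 Q$
$x = - \frac{123}{26}$ ($x = - 4 \frac{-47 - 76}{-76 - 28} = - 4 \left(- \frac{123}{-104}\right) = - 4 \left(\left(-123\right) \left(- \frac{1}{104}\right)\right) = \left(-4\right) \frac{123}{104} = - \frac{123}{26} \approx -4.7308$)
$\left(C{\left(11 \right)} + 119\right) x = \left(\left(-14 + 2 \cdot 11\right) + 119\right) \left(- \frac{123}{26}\right) = \left(\left(-14 + 22\right) + 119\right) \left(- \frac{123}{26}\right) = \left(8 + 119\right) \left(- \frac{123}{26}\right) = 127 \left(- \frac{123}{26}\right) = - \frac{15621}{26}$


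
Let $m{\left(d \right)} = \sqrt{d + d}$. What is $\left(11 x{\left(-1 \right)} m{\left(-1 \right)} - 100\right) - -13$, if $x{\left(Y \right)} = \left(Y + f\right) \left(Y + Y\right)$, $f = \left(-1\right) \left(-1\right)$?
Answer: $-87$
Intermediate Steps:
$f = 1$
$x{\left(Y \right)} = 2 Y \left(1 + Y\right)$ ($x{\left(Y \right)} = \left(Y + 1\right) \left(Y + Y\right) = \left(1 + Y\right) 2 Y = 2 Y \left(1 + Y\right)$)
$m{\left(d \right)} = \sqrt{2} \sqrt{d}$ ($m{\left(d \right)} = \sqrt{2 d} = \sqrt{2} \sqrt{d}$)
$\left(11 x{\left(-1 \right)} m{\left(-1 \right)} - 100\right) - -13 = \left(11 \cdot 2 \left(-1\right) \left(1 - 1\right) \sqrt{2} \sqrt{-1} - 100\right) - -13 = \left(11 \cdot 2 \left(-1\right) 0 \sqrt{2} i - 100\right) + 13 = \left(11 \cdot 0 i \sqrt{2} - 100\right) + 13 = \left(11 \cdot 0 - 100\right) + 13 = \left(0 - 100\right) + 13 = -100 + 13 = -87$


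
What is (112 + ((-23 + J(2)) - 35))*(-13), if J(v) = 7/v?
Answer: -1495/2 ≈ -747.50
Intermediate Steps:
(112 + ((-23 + J(2)) - 35))*(-13) = (112 + ((-23 + 7/2) - 35))*(-13) = (112 + (-39/2 - 35))*(-13) = (112 - 109/2)*(-13) = (115/2)*(-13) = -1495/2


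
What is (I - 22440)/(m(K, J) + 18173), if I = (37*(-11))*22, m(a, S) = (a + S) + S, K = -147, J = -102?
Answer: -15697/8911 ≈ -1.7615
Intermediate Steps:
m(a, S) = a + 2*S (m(a, S) = (S + a) + S = a + 2*S)
I = -8954 (I = -407*22 = -8954)
(I - 22440)/(m(K, J) + 18173) = (-8954 - 22440)/((-147 + 2*(-102)) + 18173) = -31394/((-147 - 204) + 18173) = -31394/(-351 + 18173) = -31394/17822 = -31394*1/17822 = -15697/8911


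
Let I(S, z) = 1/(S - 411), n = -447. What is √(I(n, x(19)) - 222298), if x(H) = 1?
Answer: I*√163647785730/858 ≈ 471.48*I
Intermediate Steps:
I(S, z) = 1/(-411 + S)
√(I(n, x(19)) - 222298) = √(1/(-411 - 447) - 222298) = √(1/(-858) - 222298) = √(-1/858 - 222298) = √(-190731685/858) = I*√163647785730/858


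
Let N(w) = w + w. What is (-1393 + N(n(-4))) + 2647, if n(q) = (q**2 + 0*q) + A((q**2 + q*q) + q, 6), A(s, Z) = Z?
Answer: 1298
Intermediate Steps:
n(q) = 6 + q**2 (n(q) = (q**2 + 0*q) + 6 = (q**2 + 0) + 6 = q**2 + 6 = 6 + q**2)
N(w) = 2*w
(-1393 + N(n(-4))) + 2647 = (-1393 + 2*(6 + (-4)**2)) + 2647 = (-1393 + 2*(6 + 16)) + 2647 = (-1393 + 2*22) + 2647 = (-1393 + 44) + 2647 = -1349 + 2647 = 1298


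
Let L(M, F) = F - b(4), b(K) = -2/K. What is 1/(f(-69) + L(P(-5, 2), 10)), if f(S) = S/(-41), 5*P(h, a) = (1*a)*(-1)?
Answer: 82/999 ≈ 0.082082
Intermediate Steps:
P(h, a) = -a/5 (P(h, a) = ((1*a)*(-1))/5 = (a*(-1))/5 = (-a)/5 = -a/5)
f(S) = -S/41 (f(S) = S*(-1/41) = -S/41)
L(M, F) = ½ + F (L(M, F) = F - (-2)/4 = F - 1*(-½) = F + ½ = ½ + F)
1/(f(-69) + L(P(-5, 2), 10)) = 1/(-1/41*(-69) + (½ + 10)) = 1/(69/41 + 21/2) = 1/(999/82) = 82/999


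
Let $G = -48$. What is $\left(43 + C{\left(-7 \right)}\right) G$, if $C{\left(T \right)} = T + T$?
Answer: $-1392$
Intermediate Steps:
$C{\left(T \right)} = 2 T$
$\left(43 + C{\left(-7 \right)}\right) G = \left(43 + 2 \left(-7\right)\right) \left(-48\right) = \left(43 - 14\right) \left(-48\right) = 29 \left(-48\right) = -1392$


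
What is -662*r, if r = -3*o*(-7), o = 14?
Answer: -194628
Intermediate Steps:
r = 294 (r = -3*14*(-7) = -42*(-7) = 294)
-662*r = -662*294 = -194628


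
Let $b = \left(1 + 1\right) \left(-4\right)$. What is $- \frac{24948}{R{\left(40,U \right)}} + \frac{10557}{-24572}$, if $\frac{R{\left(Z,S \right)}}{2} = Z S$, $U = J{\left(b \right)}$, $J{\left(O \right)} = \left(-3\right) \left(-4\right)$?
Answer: $- \frac{12982437}{491440} \approx -26.417$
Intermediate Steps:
$b = -8$ ($b = 2 \left(-4\right) = -8$)
$J{\left(O \right)} = 12$
$U = 12$
$R{\left(Z,S \right)} = 2 S Z$ ($R{\left(Z,S \right)} = 2 Z S = 2 S Z$)
$- \frac{24948}{R{\left(40,U \right)}} + \frac{10557}{-24572} = - \frac{24948}{2 \cdot 12 \cdot 40} + \frac{10557}{-24572} = - \frac{24948}{960} + 10557 \left(- \frac{1}{24572}\right) = \left(-24948\right) \frac{1}{960} - \frac{10557}{24572} = - \frac{2079}{80} - \frac{10557}{24572} = - \frac{12982437}{491440}$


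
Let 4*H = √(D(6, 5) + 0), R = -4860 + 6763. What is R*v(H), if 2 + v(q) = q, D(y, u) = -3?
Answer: -3806 + 1903*I*√3/4 ≈ -3806.0 + 824.02*I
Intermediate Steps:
R = 1903
H = I*√3/4 (H = √(-3 + 0)/4 = √(-3)/4 = (I*√3)/4 = I*√3/4 ≈ 0.43301*I)
v(q) = -2 + q
R*v(H) = 1903*(-2 + I*√3/4) = -3806 + 1903*I*√3/4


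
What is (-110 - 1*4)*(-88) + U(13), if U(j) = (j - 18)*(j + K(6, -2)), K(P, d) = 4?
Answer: 9947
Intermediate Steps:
U(j) = (-18 + j)*(4 + j) (U(j) = (j - 18)*(j + 4) = (-18 + j)*(4 + j))
(-110 - 1*4)*(-88) + U(13) = (-110 - 1*4)*(-88) + (-72 + 13² - 14*13) = (-110 - 4)*(-88) + (-72 + 169 - 182) = -114*(-88) - 85 = 10032 - 85 = 9947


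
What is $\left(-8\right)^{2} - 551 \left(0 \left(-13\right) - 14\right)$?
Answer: $7778$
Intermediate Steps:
$\left(-8\right)^{2} - 551 \left(0 \left(-13\right) - 14\right) = 64 - 551 \left(0 - 14\right) = 64 - -7714 = 64 + 7714 = 7778$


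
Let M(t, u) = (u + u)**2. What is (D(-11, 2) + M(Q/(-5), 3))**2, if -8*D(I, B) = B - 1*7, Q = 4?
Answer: 85849/64 ≈ 1341.4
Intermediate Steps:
D(I, B) = 7/8 - B/8 (D(I, B) = -(B - 1*7)/8 = -(B - 7)/8 = -(-7 + B)/8 = 7/8 - B/8)
M(t, u) = 4*u**2 (M(t, u) = (2*u)**2 = 4*u**2)
(D(-11, 2) + M(Q/(-5), 3))**2 = ((7/8 - 1/8*2) + 4*3**2)**2 = ((7/8 - 1/4) + 4*9)**2 = (5/8 + 36)**2 = (293/8)**2 = 85849/64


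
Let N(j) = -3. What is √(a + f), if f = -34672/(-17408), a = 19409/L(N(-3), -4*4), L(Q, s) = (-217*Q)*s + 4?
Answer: √15994656703/354008 ≈ 0.35725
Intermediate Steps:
L(Q, s) = 4 - 217*Q*s (L(Q, s) = -217*Q*s + 4 = 4 - 217*Q*s)
a = -19409/10412 (a = 19409/(4 - 217*(-3)*(-4*4)) = 19409/(4 - 217*(-3)*(-16)) = 19409/(4 - 10416) = 19409/(-10412) = 19409*(-1/10412) = -19409/10412 ≈ -1.8641)
f = 2167/1088 (f = -34672*(-1/17408) = 2167/1088 ≈ 1.9917)
√(a + f) = √(-19409/10412 + 2167/1088) = √(361453/2832064) = √15994656703/354008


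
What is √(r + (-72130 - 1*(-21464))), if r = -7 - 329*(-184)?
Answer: √9863 ≈ 99.313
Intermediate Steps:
r = 60529 (r = -7 + 60536 = 60529)
√(r + (-72130 - 1*(-21464))) = √(60529 + (-72130 - 1*(-21464))) = √(60529 + (-72130 + 21464)) = √(60529 - 50666) = √9863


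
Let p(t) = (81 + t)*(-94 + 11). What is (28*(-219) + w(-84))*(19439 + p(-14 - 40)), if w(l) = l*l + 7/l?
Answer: 95337113/6 ≈ 1.5890e+7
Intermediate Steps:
w(l) = l**2 + 7/l
p(t) = -6723 - 83*t (p(t) = (81 + t)*(-83) = -6723 - 83*t)
(28*(-219) + w(-84))*(19439 + p(-14 - 40)) = (28*(-219) + (7 + (-84)**3)/(-84))*(19439 + (-6723 - 83*(-14 - 40))) = (-6132 - (7 - 592704)/84)*(19439 + (-6723 - 83*(-54))) = (-6132 - 1/84*(-592697))*(19439 + (-6723 + 4482)) = (-6132 + 84671/12)*(19439 - 2241) = (11087/12)*17198 = 95337113/6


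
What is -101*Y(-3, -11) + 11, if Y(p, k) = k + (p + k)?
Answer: 2536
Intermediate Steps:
Y(p, k) = p + 2*k (Y(p, k) = k + (k + p) = p + 2*k)
-101*Y(-3, -11) + 11 = -101*(-3 + 2*(-11)) + 11 = -101*(-3 - 22) + 11 = -101*(-25) + 11 = 2525 + 11 = 2536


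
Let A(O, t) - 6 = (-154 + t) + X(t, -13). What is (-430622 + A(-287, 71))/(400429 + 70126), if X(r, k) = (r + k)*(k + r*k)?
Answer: -484987/470555 ≈ -1.0307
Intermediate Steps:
X(r, k) = (k + r)*(k + k*r)
A(O, t) = 21 - 13*t² + 157*t (A(O, t) = 6 + ((-154 + t) - 13*(-13 + t + t² - 13*t)) = 6 + ((-154 + t) - 13*(-13 + t² - 12*t)) = 6 + ((-154 + t) + (169 - 13*t² + 156*t)) = 6 + (15 - 13*t² + 157*t) = 21 - 13*t² + 157*t)
(-430622 + A(-287, 71))/(400429 + 70126) = (-430622 + (21 - 13*71² + 157*71))/(400429 + 70126) = (-430622 + (21 - 13*5041 + 11147))/470555 = (-430622 + (21 - 65533 + 11147))*(1/470555) = (-430622 - 54365)*(1/470555) = -484987*1/470555 = -484987/470555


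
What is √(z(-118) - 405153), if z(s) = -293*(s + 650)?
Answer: I*√561029 ≈ 749.02*I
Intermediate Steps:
z(s) = -190450 - 293*s (z(s) = -293*(650 + s) = -190450 - 293*s)
√(z(-118) - 405153) = √((-190450 - 293*(-118)) - 405153) = √((-190450 + 34574) - 405153) = √(-155876 - 405153) = √(-561029) = I*√561029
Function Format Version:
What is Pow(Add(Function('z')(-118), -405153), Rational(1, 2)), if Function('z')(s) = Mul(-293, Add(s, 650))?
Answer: Mul(I, Pow(561029, Rational(1, 2))) ≈ Mul(749.02, I)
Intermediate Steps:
Function('z')(s) = Add(-190450, Mul(-293, s)) (Function('z')(s) = Mul(-293, Add(650, s)) = Add(-190450, Mul(-293, s)))
Pow(Add(Function('z')(-118), -405153), Rational(1, 2)) = Pow(Add(Add(-190450, Mul(-293, -118)), -405153), Rational(1, 2)) = Pow(Add(Add(-190450, 34574), -405153), Rational(1, 2)) = Pow(Add(-155876, -405153), Rational(1, 2)) = Pow(-561029, Rational(1, 2)) = Mul(I, Pow(561029, Rational(1, 2)))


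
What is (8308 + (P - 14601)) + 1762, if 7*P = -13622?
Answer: -6477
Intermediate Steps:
P = -1946 (P = (⅐)*(-13622) = -1946)
(8308 + (P - 14601)) + 1762 = (8308 + (-1946 - 14601)) + 1762 = (8308 - 16547) + 1762 = -8239 + 1762 = -6477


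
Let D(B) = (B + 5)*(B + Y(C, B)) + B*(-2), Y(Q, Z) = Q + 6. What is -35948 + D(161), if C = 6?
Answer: -7552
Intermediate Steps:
Y(Q, Z) = 6 + Q
D(B) = -2*B + (5 + B)*(12 + B) (D(B) = (B + 5)*(B + (6 + 6)) + B*(-2) = (5 + B)*(B + 12) - 2*B = (5 + B)*(12 + B) - 2*B = -2*B + (5 + B)*(12 + B))
-35948 + D(161) = -35948 + (60 + 161² + 15*161) = -35948 + (60 + 25921 + 2415) = -35948 + 28396 = -7552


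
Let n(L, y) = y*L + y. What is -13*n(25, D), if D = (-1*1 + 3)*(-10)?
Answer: 6760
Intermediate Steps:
D = -20 (D = (-1 + 3)*(-10) = 2*(-10) = -20)
n(L, y) = y + L*y (n(L, y) = L*y + y = y + L*y)
-13*n(25, D) = -(-260)*(1 + 25) = -(-260)*26 = -13*(-520) = 6760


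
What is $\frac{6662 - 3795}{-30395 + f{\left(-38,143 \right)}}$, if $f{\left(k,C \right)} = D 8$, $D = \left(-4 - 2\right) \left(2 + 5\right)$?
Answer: $- \frac{2867}{30731} \approx -0.093293$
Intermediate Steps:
$D = -42$ ($D = \left(-6\right) 7 = -42$)
$f{\left(k,C \right)} = -336$ ($f{\left(k,C \right)} = \left(-42\right) 8 = -336$)
$\frac{6662 - 3795}{-30395 + f{\left(-38,143 \right)}} = \frac{6662 - 3795}{-30395 - 336} = \frac{2867}{-30731} = 2867 \left(- \frac{1}{30731}\right) = - \frac{2867}{30731}$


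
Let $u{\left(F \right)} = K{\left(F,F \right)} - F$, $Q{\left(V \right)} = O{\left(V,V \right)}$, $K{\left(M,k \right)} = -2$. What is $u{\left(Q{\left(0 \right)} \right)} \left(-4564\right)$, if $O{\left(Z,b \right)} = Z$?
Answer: $9128$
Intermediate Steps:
$Q{\left(V \right)} = V$
$u{\left(F \right)} = -2 - F$
$u{\left(Q{\left(0 \right)} \right)} \left(-4564\right) = \left(-2 - 0\right) \left(-4564\right) = \left(-2 + 0\right) \left(-4564\right) = \left(-2\right) \left(-4564\right) = 9128$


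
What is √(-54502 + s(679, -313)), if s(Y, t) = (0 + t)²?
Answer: √43467 ≈ 208.49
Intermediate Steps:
s(Y, t) = t²
√(-54502 + s(679, -313)) = √(-54502 + (-313)²) = √(-54502 + 97969) = √43467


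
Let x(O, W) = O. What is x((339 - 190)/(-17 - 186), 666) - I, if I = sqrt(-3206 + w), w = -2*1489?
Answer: -149/203 - 2*I*sqrt(1546) ≈ -0.73399 - 78.638*I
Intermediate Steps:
w = -2978
I = 2*I*sqrt(1546) (I = sqrt(-3206 - 2978) = sqrt(-6184) = 2*I*sqrt(1546) ≈ 78.638*I)
x((339 - 190)/(-17 - 186), 666) - I = (339 - 190)/(-17 - 186) - 2*I*sqrt(1546) = 149/(-203) - 2*I*sqrt(1546) = 149*(-1/203) - 2*I*sqrt(1546) = -149/203 - 2*I*sqrt(1546)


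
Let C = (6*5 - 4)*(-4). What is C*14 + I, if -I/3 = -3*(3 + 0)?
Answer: -1429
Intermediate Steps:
C = -104 (C = (30 - 4)*(-4) = 26*(-4) = -104)
I = 27 (I = -(-9)*(3 + 0) = -(-9)*3 = -3*(-9) = 27)
C*14 + I = -104*14 + 27 = -1456 + 27 = -1429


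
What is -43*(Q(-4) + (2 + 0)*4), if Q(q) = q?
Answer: -172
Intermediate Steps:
-43*(Q(-4) + (2 + 0)*4) = -43*(-4 + (2 + 0)*4) = -43*(-4 + 2*4) = -43*(-4 + 8) = -43*4 = -172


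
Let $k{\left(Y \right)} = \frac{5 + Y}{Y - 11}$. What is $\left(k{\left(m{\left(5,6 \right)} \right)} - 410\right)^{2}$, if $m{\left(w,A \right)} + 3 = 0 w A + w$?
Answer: $\frac{13667809}{81} \approx 1.6874 \cdot 10^{5}$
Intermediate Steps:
$m{\left(w,A \right)} = -3 + w$ ($m{\left(w,A \right)} = -3 + \left(0 w A + w\right) = -3 + \left(0 A + w\right) = -3 + \left(0 + w\right) = -3 + w$)
$k{\left(Y \right)} = \frac{5 + Y}{-11 + Y}$
$\left(k{\left(m{\left(5,6 \right)} \right)} - 410\right)^{2} = \left(\frac{5 + \left(-3 + 5\right)}{-11 + \left(-3 + 5\right)} - 410\right)^{2} = \left(\frac{5 + 2}{-11 + 2} - 410\right)^{2} = \left(\frac{1}{-9} \cdot 7 - 410\right)^{2} = \left(\left(- \frac{1}{9}\right) 7 - 410\right)^{2} = \left(- \frac{7}{9} - 410\right)^{2} = \left(- \frac{3697}{9}\right)^{2} = \frac{13667809}{81}$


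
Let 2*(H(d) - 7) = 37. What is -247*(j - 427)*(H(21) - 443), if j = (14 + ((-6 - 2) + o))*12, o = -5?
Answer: -85591675/2 ≈ -4.2796e+7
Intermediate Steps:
H(d) = 51/2 (H(d) = 7 + (1/2)*37 = 7 + 37/2 = 51/2)
j = 12 (j = (14 + ((-6 - 2) - 5))*12 = (14 + (-8 - 5))*12 = (14 - 13)*12 = 1*12 = 12)
-247*(j - 427)*(H(21) - 443) = -247*(12 - 427)*(51/2 - 443) = -(-102505)*(-835)/2 = -247*346525/2 = -85591675/2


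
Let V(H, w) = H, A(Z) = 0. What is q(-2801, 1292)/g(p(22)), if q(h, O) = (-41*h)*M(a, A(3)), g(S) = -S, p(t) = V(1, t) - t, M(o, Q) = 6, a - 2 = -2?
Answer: 229682/7 ≈ 32812.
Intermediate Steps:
a = 0 (a = 2 - 2 = 0)
p(t) = 1 - t
q(h, O) = -246*h (q(h, O) = -41*h*6 = -246*h)
q(-2801, 1292)/g(p(22)) = (-246*(-2801))/((-(1 - 1*22))) = 689046/((-(1 - 22))) = 689046/((-1*(-21))) = 689046/21 = 689046*(1/21) = 229682/7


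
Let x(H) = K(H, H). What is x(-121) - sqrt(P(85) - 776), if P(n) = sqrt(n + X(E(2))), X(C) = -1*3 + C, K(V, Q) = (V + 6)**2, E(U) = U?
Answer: 13225 - sqrt(-776 + 2*sqrt(21)) ≈ 13225.0 - 27.692*I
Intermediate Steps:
K(V, Q) = (6 + V)**2
x(H) = (6 + H)**2
X(C) = -3 + C
P(n) = sqrt(-1 + n) (P(n) = sqrt(n + (-3 + 2)) = sqrt(n - 1) = sqrt(-1 + n))
x(-121) - sqrt(P(85) - 776) = (6 - 121)**2 - sqrt(sqrt(-1 + 85) - 776) = (-115)**2 - sqrt(sqrt(84) - 776) = 13225 - sqrt(2*sqrt(21) - 776) = 13225 - sqrt(-776 + 2*sqrt(21))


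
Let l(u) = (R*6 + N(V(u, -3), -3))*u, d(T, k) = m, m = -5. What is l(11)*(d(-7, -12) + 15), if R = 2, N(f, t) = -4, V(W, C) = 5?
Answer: 880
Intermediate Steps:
d(T, k) = -5
l(u) = 8*u (l(u) = (2*6 - 4)*u = (12 - 4)*u = 8*u)
l(11)*(d(-7, -12) + 15) = (8*11)*(-5 + 15) = 88*10 = 880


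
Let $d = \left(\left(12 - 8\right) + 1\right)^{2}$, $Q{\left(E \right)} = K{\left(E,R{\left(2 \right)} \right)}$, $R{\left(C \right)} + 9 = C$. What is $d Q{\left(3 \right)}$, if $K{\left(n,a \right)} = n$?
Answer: $75$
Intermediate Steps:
$R{\left(C \right)} = -9 + C$
$Q{\left(E \right)} = E$
$d = 25$ ($d = \left(4 + 1\right)^{2} = 5^{2} = 25$)
$d Q{\left(3 \right)} = 25 \cdot 3 = 75$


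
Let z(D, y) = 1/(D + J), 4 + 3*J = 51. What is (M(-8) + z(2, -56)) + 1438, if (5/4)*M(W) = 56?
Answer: 392957/265 ≈ 1482.9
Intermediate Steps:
J = 47/3 (J = -4/3 + (⅓)*51 = -4/3 + 17 = 47/3 ≈ 15.667)
M(W) = 224/5 (M(W) = (⅘)*56 = 224/5)
z(D, y) = 1/(47/3 + D) (z(D, y) = 1/(D + 47/3) = 1/(47/3 + D))
(M(-8) + z(2, -56)) + 1438 = (224/5 + 3/(47 + 3*2)) + 1438 = (224/5 + 3/(47 + 6)) + 1438 = (224/5 + 3/53) + 1438 = 11887/265 + 1438 = 392957/265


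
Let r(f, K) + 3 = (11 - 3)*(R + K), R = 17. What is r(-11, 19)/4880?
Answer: 57/976 ≈ 0.058402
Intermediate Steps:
r(f, K) = 133 + 8*K (r(f, K) = -3 + (11 - 3)*(17 + K) = -3 + 8*(17 + K) = -3 + (136 + 8*K) = 133 + 8*K)
r(-11, 19)/4880 = (133 + 8*19)/4880 = (133 + 152)*(1/4880) = 285*(1/4880) = 57/976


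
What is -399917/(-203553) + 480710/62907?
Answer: 5857501969/609757551 ≈ 9.6063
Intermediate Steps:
-399917/(-203553) + 480710/62907 = -399917*(-1/203553) + 480710*(1/62907) = 57131/29079 + 480710/62907 = 5857501969/609757551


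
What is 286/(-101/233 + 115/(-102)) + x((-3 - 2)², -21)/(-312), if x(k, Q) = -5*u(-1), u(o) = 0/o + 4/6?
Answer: -3180846083/17361396 ≈ -183.21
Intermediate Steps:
u(o) = ⅔ (u(o) = 0 + 4*(⅙) = 0 + ⅔ = ⅔)
x(k, Q) = -10/3 (x(k, Q) = -5*⅔ = -10/3)
286/(-101/233 + 115/(-102)) + x((-3 - 2)², -21)/(-312) = 286/(-101/233 + 115/(-102)) - 10/3/(-312) = 286/(-101*1/233 + 115*(-1/102)) - 10/3*(-1/312) = 286/(-101/233 - 115/102) + 5/468 = 286/(-37097/23766) + 5/468 = 286*(-23766/37097) + 5/468 = -6797076/37097 + 5/468 = -3180846083/17361396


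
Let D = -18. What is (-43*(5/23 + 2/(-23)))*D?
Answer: 2322/23 ≈ 100.96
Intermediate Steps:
(-43*(5/23 + 2/(-23)))*D = -43*(5/23 + 2/(-23))*(-18) = -43*(5*(1/23) + 2*(-1/23))*(-18) = -43*(5/23 - 2/23)*(-18) = -43*3/23*(-18) = -129/23*(-18) = 2322/23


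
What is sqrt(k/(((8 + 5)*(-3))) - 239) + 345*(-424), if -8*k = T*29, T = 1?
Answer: -146280 + I*sqrt(5814042)/156 ≈ -1.4628e+5 + 15.457*I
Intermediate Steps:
k = -29/8 ≈ -3.6250
sqrt(k/(((8 + 5)*(-3))) - 239) + 345*(-424) = sqrt(-29*(-1/(3*(8 + 5)))/8 - 239) + 345*(-424) = sqrt(-29/(8*(13*(-3))) - 239) - 146280 = sqrt(-29/8/(-39) - 239) - 146280 = sqrt(-29/8*(-1/39) - 239) - 146280 = sqrt(29/312 - 239) - 146280 = sqrt(-74539/312) - 146280 = I*sqrt(5814042)/156 - 146280 = -146280 + I*sqrt(5814042)/156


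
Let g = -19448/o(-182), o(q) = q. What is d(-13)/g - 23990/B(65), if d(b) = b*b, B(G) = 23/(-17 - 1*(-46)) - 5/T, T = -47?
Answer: -12228465201/458524 ≈ -26669.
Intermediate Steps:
g = 748/7 (g = -19448/(-182) = -19448*(-1/182) = 748/7 ≈ 106.86)
B(G) = 1226/1363 (B(G) = 23/(-17 - 1*(-46)) - 5/(-47) = 23/(-17 + 46) - 5*(-1/47) = 23/29 + 5/47 = 1226/1363)
d(b) = b²
d(-13)/g - 23990/B(65) = (-13)²/(748/7) - 23990/1226/1363 = 169*(7/748) - 23990*1363/1226 = 1183/748 - 16349185/613 = -12228465201/458524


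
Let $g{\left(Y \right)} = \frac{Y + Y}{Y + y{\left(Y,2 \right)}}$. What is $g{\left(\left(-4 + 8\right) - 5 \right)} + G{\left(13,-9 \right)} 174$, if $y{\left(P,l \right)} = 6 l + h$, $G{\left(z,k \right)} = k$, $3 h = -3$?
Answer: $- \frac{7831}{5} \approx -1566.2$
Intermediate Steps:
$h = -1$ ($h = \frac{1}{3} \left(-3\right) = -1$)
$y{\left(P,l \right)} = -1 + 6 l$ ($y{\left(P,l \right)} = 6 l - 1 = -1 + 6 l$)
$g{\left(Y \right)} = \frac{2 Y}{11 + Y}$ ($g{\left(Y \right)} = \frac{Y + Y}{Y + \left(-1 + 6 \cdot 2\right)} = \frac{2 Y}{Y + \left(-1 + 12\right)} = \frac{2 Y}{Y + 11} = \frac{2 Y}{11 + Y}$)
$g{\left(\left(-4 + 8\right) - 5 \right)} + G{\left(13,-9 \right)} 174 = \frac{2 \left(\left(-4 + 8\right) - 5\right)}{11 + \left(\left(-4 + 8\right) - 5\right)} - 1566 = \frac{2 \left(4 - 5\right)}{11 + \left(4 - 5\right)} - 1566 = 2 \left(-1\right) \frac{1}{11 - 1} - 1566 = 2 \left(-1\right) \frac{1}{10} - 1566 = - \frac{1}{5} - 1566 = - \frac{7831}{5}$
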